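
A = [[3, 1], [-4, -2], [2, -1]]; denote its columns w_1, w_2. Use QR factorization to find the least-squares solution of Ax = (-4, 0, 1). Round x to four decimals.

w_1 = (3, -4, 2); ‖w_1‖ = 5.3852, so e_1 = (0.5571, -0.7428, 0.3714).
e_1·w_2 = 0.5571·1 + (-0.7428)·(-2) + 0.3714·(-1) = 1.6713.
u_2 = w_2 − 1.6713·e_1 = (0.0690, -0.7586, -1.6207).
‖u_2‖ = 1.7908, so e_2 = (0.0385, -0.4236, -0.9050).
Qᵀb = (-1.8570, -1.0591).
Back-substitute: x_2 = -1.0591/1.7908 = -0.5914.
x_1 = (-1.8570 − 1.6713·(-0.5914))/5.3852 = -0.1613.

x = (-0.1613, -0.5914)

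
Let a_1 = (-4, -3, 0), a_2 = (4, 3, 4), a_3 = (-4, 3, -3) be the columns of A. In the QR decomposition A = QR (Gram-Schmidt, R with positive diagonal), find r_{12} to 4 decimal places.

q_1 = a_1/‖a_1‖ = (-4, -3, 0)/5.0000 = (-0.8000, -0.6000, 0.0000).
r_{12} = q_1·a_2 = -5.0000.

r_{12} = -5.0000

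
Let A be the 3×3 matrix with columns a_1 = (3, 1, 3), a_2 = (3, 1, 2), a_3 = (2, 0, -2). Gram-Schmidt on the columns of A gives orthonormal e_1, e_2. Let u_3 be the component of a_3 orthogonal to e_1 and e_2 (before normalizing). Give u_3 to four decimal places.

u_3 = (0.2000, -0.6000, 0.0000)

a_1 = (3, 1, 3); ‖a_1‖ = 4.3589, so e_1 = (0.6882, 0.2294, 0.6882).
e_1·a_2 = 0.6882·3 + 0.2294·1 + 0.6882·2 = 3.6707.
u_2 = a_2 − 3.6707·e_1 = (0.4737, 0.1579, -0.5263).
‖u_2‖ = 0.7255, so e_2 = (0.6529, 0.2176, -0.7255).
e_1·a_3 = 0.6882·2 + 0.2294·0 + 0.6882·(-2) = 0.0000; e_2·a_3 = 0.6529·2 + 0.2176·0 + (-0.7255)·(-2) = 2.7568.
u_3 = a_3 + 0.0000·e_1 − 2.7568·e_2 = (0.2000, -0.6000, 0.0000).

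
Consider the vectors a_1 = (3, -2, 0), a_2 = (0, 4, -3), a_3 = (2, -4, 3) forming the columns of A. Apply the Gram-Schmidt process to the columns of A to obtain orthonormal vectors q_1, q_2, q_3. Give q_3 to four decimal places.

q_1 = a_1/‖a_1‖ = (3, -2, 0)/3.6056 = (0.8321, -0.5547, 0.0000).
r_{12} = q_1·a_2 = -2.2188.
u_2 = a_2 + 2.2188·q_1 = (1.8462, 2.7692, -3.0000).
‖u_2‖ = 4.4807, so q_2 = (0.4120, 0.6180, -0.6695).
r_{13} = q_1·a_3 = 3.8829; r_{23} = q_2·a_3 = -3.6567.
u_3 = a_3 − 3.8829·q_1 + 3.6567·q_2 = (0.2759, 0.4138, 0.5517).
‖u_3‖ = 0.7428, so q_3 = (0.3714, 0.5571, 0.7428).

q_3 = (0.3714, 0.5571, 0.7428)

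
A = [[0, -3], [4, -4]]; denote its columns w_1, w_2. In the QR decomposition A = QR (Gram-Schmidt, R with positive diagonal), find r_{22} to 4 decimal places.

r_{22} = 3.0000

w_1 = (0, 4); ‖w_1‖ = 4.0000, so e_1 = (0.0000, 1.0000).
e_1·w_2 = 0.0000·(-3) + 1.0000·(-4) = -4.0000.
u_2 = w_2 + 4.0000·e_1 = (-3.0000, 0.0000).
r_{22} = ‖u_2‖ = 3.0000.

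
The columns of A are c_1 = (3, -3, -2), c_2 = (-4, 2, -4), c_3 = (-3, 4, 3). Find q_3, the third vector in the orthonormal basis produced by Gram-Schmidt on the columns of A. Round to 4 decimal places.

c_1 = (3, -3, -2); ‖c_1‖ = 4.6904, so q_1 = (0.6396, -0.6396, -0.4264).
q_1·c_2 = 0.6396·(-4) + (-0.6396)·2 + (-0.4264)·(-4) = -2.1320.
u_2 = c_2 + 2.1320·q_1 = (-2.6364, 0.6364, -4.9091).
‖u_2‖ = 5.6084, so q_2 = (-0.4701, 0.1135, -0.8753).
q_1·c_3 = 0.6396·(-3) + (-0.6396)·4 + (-0.4264)·3 = -5.7564; q_2·c_3 = (-0.4701)·(-3) + 0.1135·4 + (-0.8753)·3 = -0.7618.
u_3 = c_3 + 5.7564·q_1 + 0.7618·q_2 = (0.3237, 0.4046, -0.1214).
‖u_3‖ = 0.5322, so q_3 = (0.6082, 0.7603, -0.2281).

q_3 = (0.6082, 0.7603, -0.2281)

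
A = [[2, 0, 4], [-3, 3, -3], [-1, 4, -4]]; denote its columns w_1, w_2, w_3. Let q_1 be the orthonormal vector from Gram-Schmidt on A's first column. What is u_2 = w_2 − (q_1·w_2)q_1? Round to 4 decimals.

u_2 = (1.8571, 0.2143, 3.0714)

q_1 = w_1/‖w_1‖ = (2, -3, -1)/3.7417 = (0.5345, -0.8018, -0.2673).
r_{12} = q_1·w_2 = -3.4744.
u_2 = w_2 + 3.4744·q_1 = (1.8571, 0.2143, 3.0714).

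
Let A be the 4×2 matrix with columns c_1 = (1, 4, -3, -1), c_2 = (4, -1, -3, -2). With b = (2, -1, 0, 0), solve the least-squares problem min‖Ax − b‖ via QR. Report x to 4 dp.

c_1 = (1, 4, -3, -1); ‖c_1‖ = 5.1962, so e_1 = (0.1925, 0.7698, -0.5774, -0.1925).
e_1·c_2 = 0.1925·4 + 0.7698·(-1) + (-0.5774)·(-3) + (-0.1925)·(-2) = 2.1170.
u_2 = c_2 − 2.1170·e_1 = (3.5926, -2.6296, -1.7778, -1.5926).
‖u_2‖ = 5.0516, so e_2 = (0.7112, -0.5206, -0.3519, -0.3153).
Qᵀb = (-0.3849, 1.9429).
Back-substitute: x_2 = 1.9429/5.0516 = 0.3846.
x_1 = (-0.3849 − 2.1170·0.3846)/5.1962 = -0.2308.

x = (-0.2308, 0.3846)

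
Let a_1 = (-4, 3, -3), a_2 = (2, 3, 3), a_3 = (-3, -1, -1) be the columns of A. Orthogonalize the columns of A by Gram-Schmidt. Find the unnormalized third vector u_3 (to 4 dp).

e_1 = a_1/‖a_1‖ = (-4, 3, -3)/5.8310 = (-0.6860, 0.5145, -0.5145).
r_{12} = e_1·a_2 = -1.3720.
u_2 = a_2 + 1.3720·e_1 = (1.0588, 3.7059, 2.2941).
‖u_2‖ = 4.4853, so e_2 = (0.2361, 0.8262, 0.5115).
r_{13} = e_1·a_3 = 2.0580; r_{23} = e_2·a_3 = -2.0459.
u_3 = a_3 − 2.0580·e_1 + 2.0459·e_2 = (-1.1053, -0.3684, 1.1053).

u_3 = (-1.1053, -0.3684, 1.1053)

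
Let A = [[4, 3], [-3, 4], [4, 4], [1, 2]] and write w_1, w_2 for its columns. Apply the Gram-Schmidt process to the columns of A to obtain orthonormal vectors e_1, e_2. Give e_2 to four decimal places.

e_2 = (0.2106, 0.8656, 0.3743, 0.2573)

e_1 = w_1/‖w_1‖ = (4, -3, 4, 1)/6.4807 = (0.6172, -0.4629, 0.6172, 0.1543).
r_{12} = e_1·w_2 = 2.7775.
u_2 = w_2 − 2.7775·e_1 = (1.2857, 5.2857, 2.2857, 1.5714).
‖u_2‖ = 6.1062, so e_2 = (0.2106, 0.8656, 0.3743, 0.2573).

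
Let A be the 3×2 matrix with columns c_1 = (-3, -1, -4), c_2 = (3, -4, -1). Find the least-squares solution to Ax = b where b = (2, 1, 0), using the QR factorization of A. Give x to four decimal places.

x = (-0.2667, 0.0667)

c_1 = (-3, -1, -4); ‖c_1‖ = 5.0990, so e_1 = (-0.5883, -0.1961, -0.7845).
e_1·c_2 = (-0.5883)·3 + (-0.1961)·(-4) + (-0.7845)·(-1) = -0.1961.
u_2 = c_2 + 0.1961·e_1 = (2.8846, -4.0385, -1.1538).
‖u_2‖ = 5.0952, so e_2 = (0.5661, -0.7926, -0.2265).
Qᵀb = (-1.3728, 0.3397).
Back-substitute: x_2 = 0.3397/5.0952 = 0.0667.
x_1 = (-1.3728 + 0.1961·0.0667)/5.0990 = -0.2667.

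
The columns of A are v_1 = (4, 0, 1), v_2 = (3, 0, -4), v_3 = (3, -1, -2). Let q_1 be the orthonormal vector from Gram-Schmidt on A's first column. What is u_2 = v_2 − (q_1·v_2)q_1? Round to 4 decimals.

u_2 = (1.1176, 0.0000, -4.4706)

v_1 = (4, 0, 1); ‖v_1‖ = 4.1231, so q_1 = (0.9701, 0.0000, 0.2425).
q_1·v_2 = 0.9701·3 + 0.0000·0 + 0.2425·(-4) = 1.9403.
u_2 = v_2 − 1.9403·q_1 = (1.1176, 0.0000, -4.4706).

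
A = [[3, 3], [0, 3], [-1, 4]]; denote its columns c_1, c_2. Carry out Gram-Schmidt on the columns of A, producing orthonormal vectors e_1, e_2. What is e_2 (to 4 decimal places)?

e_2 = (0.2673, 0.5345, 0.8018)

c_1 = (3, 0, -1); ‖c_1‖ = 3.1623, so e_1 = (0.9487, 0.0000, -0.3162).
e_1·c_2 = 0.9487·3 + 0.0000·3 + (-0.3162)·4 = 1.5811.
u_2 = c_2 − 1.5811·e_1 = (1.5000, 3.0000, 4.5000).
‖u_2‖ = 5.6125, so e_2 = (0.2673, 0.5345, 0.8018).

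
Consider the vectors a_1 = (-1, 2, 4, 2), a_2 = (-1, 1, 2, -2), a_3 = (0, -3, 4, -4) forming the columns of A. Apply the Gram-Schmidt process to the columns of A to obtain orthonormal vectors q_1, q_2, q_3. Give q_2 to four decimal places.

a_1 = (-1, 2, 4, 2); ‖a_1‖ = 5.0000, so q_1 = (-0.2000, 0.4000, 0.8000, 0.4000).
q_1·a_2 = (-0.2000)·(-1) + 0.4000·1 + 0.8000·2 + 0.4000·(-2) = 1.4000.
u_2 = a_2 − 1.4000·q_1 = (-0.7200, 0.4400, 0.8800, -2.5600).
‖u_2‖ = 2.8355, so q_2 = (-0.2539, 0.1552, 0.3104, -0.9028).

q_2 = (-0.2539, 0.1552, 0.3104, -0.9028)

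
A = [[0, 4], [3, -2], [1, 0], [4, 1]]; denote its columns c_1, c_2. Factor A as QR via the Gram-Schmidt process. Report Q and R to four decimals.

e_1 = c_1/‖c_1‖ = (0, 3, 1, 4)/5.0990 = (0.0000, 0.5883, 0.1961, 0.7845).
r_{12} = e_1·c_2 = -0.3922.
u_2 = c_2 + 0.3922·e_1 = (4.0000, -1.7692, 0.0769, 1.3077).
‖u_2‖ = 4.5658, so e_2 = (0.8761, -0.3875, 0.0168, 0.2864).

Q = [[0.0000, 0.8761], [0.5883, -0.3875], [0.1961, 0.0168], [0.7845, 0.2864]], R = [[5.0990, -0.3922], [0.0000, 4.5658]]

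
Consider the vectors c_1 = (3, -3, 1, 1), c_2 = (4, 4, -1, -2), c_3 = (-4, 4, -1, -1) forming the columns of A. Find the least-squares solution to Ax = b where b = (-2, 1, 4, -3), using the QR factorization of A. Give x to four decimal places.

x = (3.4077, -0.0154, 2.9308)

e_1 = c_1/‖c_1‖ = (3, -3, 1, 1)/4.4721 = (0.6708, -0.6708, 0.2236, 0.2236).
r_{12} = e_1·c_2 = -0.6708.
u_2 = c_2 + 0.6708·e_1 = (4.4500, 3.5500, -0.8500, -1.8500).
‖u_2‖ = 6.0457, so e_2 = (0.7361, 0.5872, -0.1406, -0.3060).
r_{13} = e_1·c_3 = -5.8138; r_{23} = e_2·c_3 = -0.1489.
u_3 = c_3 + 5.8138·e_1 + 0.1489·e_2 = (0.0096, 0.1874, 0.2791, 0.2544).
‖u_3‖ = 0.4217, so e_3 = (0.0227, 0.4444, 0.6618, 0.6034).
Qᵀb = (-1.7889, -0.5293, 1.2359).
Back-substitute: x_3 = 1.2359/0.4217 = 2.9308.
x_2 = (-0.5293 + 0.1489·2.9308)/6.0457 = -0.0154.
x_1 = (-1.7889 + 0.6708·(-0.0154) + 5.8138·2.9308)/4.4721 = 3.4077.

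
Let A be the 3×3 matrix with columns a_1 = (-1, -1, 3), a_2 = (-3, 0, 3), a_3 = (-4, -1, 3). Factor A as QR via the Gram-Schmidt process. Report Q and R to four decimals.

Q = [[-0.3015, -0.8616, -0.4082], [-0.3015, 0.4924, -0.8165], [0.9045, -0.1231, -0.4082]], R = [[3.3166, 3.6181, 4.2212], [0.0000, 2.2156, 2.5849], [0.0000, 0.0000, 1.2247]]

q_1 = a_1/‖a_1‖ = (-1, -1, 3)/3.3166 = (-0.3015, -0.3015, 0.9045).
r_{12} = q_1·a_2 = 3.6181.
u_2 = a_2 − 3.6181·q_1 = (-1.9091, 1.0909, -0.2727).
‖u_2‖ = 2.2156, so q_2 = (-0.8616, 0.4924, -0.1231).
r_{13} = q_1·a_3 = 4.2212; r_{23} = q_2·a_3 = 2.5849.
u_3 = a_3 − 4.2212·q_1 − 2.5849·q_2 = (-0.5000, -1.0000, -0.5000).
‖u_3‖ = 1.2247, so q_3 = (-0.4082, -0.8165, -0.4082).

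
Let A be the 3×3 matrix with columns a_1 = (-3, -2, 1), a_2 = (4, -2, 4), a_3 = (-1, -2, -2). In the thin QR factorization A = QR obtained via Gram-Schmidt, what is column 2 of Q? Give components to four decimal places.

a_1 = (-3, -2, 1); ‖a_1‖ = 3.7417, so q_1 = (-0.8018, -0.5345, 0.2673).
q_1·a_2 = (-0.8018)·4 + (-0.5345)·(-2) + 0.2673·4 = -1.0690.
u_2 = a_2 + 1.0690·q_1 = (3.1429, -2.5714, 4.2857).
‖u_2‖ = 5.9040, so q_2 = (0.5323, -0.4355, 0.7259).

q_2 = (0.5323, -0.4355, 0.7259)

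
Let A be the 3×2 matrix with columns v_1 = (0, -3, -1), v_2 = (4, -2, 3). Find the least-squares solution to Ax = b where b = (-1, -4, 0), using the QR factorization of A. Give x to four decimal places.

x = (1.1957, 0.0142)

v_1 = (0, -3, -1); ‖v_1‖ = 3.1623, so e_1 = (0.0000, -0.9487, -0.3162).
e_1·v_2 = 0.0000·4 + (-0.9487)·(-2) + (-0.3162)·3 = 0.9487.
u_2 = v_2 − 0.9487·e_1 = (4.0000, -1.1000, 3.3000).
‖u_2‖ = 5.3009, so e_2 = (0.7546, -0.2075, 0.6225).
Qᵀb = (3.7947, 0.0755).
Back-substitute: x_2 = 0.0755/5.3009 = 0.0142.
x_1 = (3.7947 − 0.9487·0.0142)/3.1623 = 1.1957.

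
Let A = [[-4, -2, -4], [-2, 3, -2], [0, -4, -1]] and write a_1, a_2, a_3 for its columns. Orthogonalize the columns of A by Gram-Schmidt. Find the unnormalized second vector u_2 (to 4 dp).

a_1 = (-4, -2, 0); ‖a_1‖ = 4.4721, so q_1 = (-0.8944, -0.4472, 0.0000).
q_1·a_2 = (-0.8944)·(-2) + (-0.4472)·3 + 0.0000·(-4) = 0.4472.
u_2 = a_2 − 0.4472·q_1 = (-1.6000, 3.2000, -4.0000).

u_2 = (-1.6000, 3.2000, -4.0000)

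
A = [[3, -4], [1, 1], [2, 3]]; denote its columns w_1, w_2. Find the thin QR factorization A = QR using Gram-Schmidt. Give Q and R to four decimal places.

Q = [[0.8018, -0.5951], [0.2673, 0.2758], [0.5345, 0.7548]], R = [[3.7417, -1.3363], [0.0000, 4.9208]]

e_1 = w_1/‖w_1‖ = (3, 1, 2)/3.7417 = (0.8018, 0.2673, 0.5345).
r_{12} = e_1·w_2 = -1.3363.
u_2 = w_2 + 1.3363·e_1 = (-2.9286, 1.3571, 3.7143).
‖u_2‖ = 4.9208, so e_2 = (-0.5951, 0.2758, 0.7548).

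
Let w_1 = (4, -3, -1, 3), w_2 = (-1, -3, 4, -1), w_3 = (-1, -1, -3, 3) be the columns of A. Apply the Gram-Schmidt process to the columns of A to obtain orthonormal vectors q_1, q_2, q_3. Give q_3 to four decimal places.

q_1 = w_1/‖w_1‖ = (4, -3, -1, 3)/5.9161 = (0.6761, -0.5071, -0.1690, 0.5071).
r_{12} = q_1·w_2 = -0.3381.
u_2 = w_2 + 0.3381·q_1 = (-0.7714, -3.1714, 3.9429, -0.8286).
‖u_2‖ = 5.1851, so q_2 = (-0.1488, -0.6116, 0.7604, -0.1598).
r_{13} = q_1·w_3 = 1.8593; r_{23} = q_2·w_3 = -2.0002.
u_3 = w_3 − 1.8593·q_1 + 2.0002·q_2 = (-2.5547, -1.2806, -1.1647, 1.7375).
‖u_3‖ = 3.5415, so q_3 = (-0.7214, -0.3616, -0.3289, 0.4906).

q_3 = (-0.7214, -0.3616, -0.3289, 0.4906)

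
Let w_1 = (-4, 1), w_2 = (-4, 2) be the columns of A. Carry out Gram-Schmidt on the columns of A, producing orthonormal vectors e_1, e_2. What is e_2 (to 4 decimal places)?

w_1 = (-4, 1); ‖w_1‖ = 4.1231, so e_1 = (-0.9701, 0.2425).
e_1·w_2 = (-0.9701)·(-4) + 0.2425·2 = 4.3656.
u_2 = w_2 − 4.3656·e_1 = (0.2353, 0.9412).
‖u_2‖ = 0.9701, so e_2 = (0.2425, 0.9701).

e_2 = (0.2425, 0.9701)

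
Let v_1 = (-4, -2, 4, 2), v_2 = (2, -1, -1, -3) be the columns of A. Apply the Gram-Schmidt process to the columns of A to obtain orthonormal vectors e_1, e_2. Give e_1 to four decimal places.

e_1 = (-0.6325, -0.3162, 0.6325, 0.3162)

v_1 = (-4, -2, 4, 2); ‖v_1‖ = 6.3246, so e_1 = (-0.6325, -0.3162, 0.6325, 0.3162).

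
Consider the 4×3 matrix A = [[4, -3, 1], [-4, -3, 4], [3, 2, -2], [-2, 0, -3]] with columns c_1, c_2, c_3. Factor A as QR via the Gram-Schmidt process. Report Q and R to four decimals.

Q = [[0.5963, -0.7674, -0.2355], [-0.5963, -0.5357, 0.2569], [0.4472, 0.3475, 0.0320], [-0.2981, 0.0579, -0.9368]], R = [[6.7082, 0.8944, -1.7889], [0.0000, 4.6043, -3.7790], [0.0000, 0.0000, 3.5382]]

e_1 = c_1/‖c_1‖ = (4, -4, 3, -2)/6.7082 = (0.5963, -0.5963, 0.4472, -0.2981).
r_{12} = e_1·c_2 = 0.8944.
u_2 = c_2 − 0.8944·e_1 = (-3.5333, -2.4667, 1.6000, 0.2667).
‖u_2‖ = 4.6043, so e_2 = (-0.7674, -0.5357, 0.3475, 0.0579).
r_{13} = e_1·c_3 = -1.7889; r_{23} = e_2·c_3 = -3.7790.
u_3 = c_3 + 1.7889·e_1 + 3.7790·e_2 = (-0.8333, 0.9088, 0.1132, -3.3145).
‖u_3‖ = 3.5382, so e_3 = (-0.2355, 0.2569, 0.0320, -0.9368).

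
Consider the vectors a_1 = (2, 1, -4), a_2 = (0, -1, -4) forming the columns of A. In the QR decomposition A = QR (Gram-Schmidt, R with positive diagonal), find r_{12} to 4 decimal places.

q_1 = a_1/‖a_1‖ = (2, 1, -4)/4.5826 = (0.4364, 0.2182, -0.8729).
r_{12} = q_1·a_2 = 3.2733.

r_{12} = 3.2733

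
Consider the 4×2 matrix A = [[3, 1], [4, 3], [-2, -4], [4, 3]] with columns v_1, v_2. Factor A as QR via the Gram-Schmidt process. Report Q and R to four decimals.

Q = [[0.4472, -0.4781], [0.5963, -0.0398], [-0.2981, -0.8765], [0.5963, -0.0398]], R = [[6.7082, 5.2175], [0.0000, 2.7889]]

q_1 = v_1/‖v_1‖ = (3, 4, -2, 4)/6.7082 = (0.4472, 0.5963, -0.2981, 0.5963).
r_{12} = q_1·v_2 = 5.2175.
u_2 = v_2 − 5.2175·q_1 = (-1.3333, -0.1111, -2.4444, -0.1111).
‖u_2‖ = 2.7889, so q_2 = (-0.4781, -0.0398, -0.8765, -0.0398).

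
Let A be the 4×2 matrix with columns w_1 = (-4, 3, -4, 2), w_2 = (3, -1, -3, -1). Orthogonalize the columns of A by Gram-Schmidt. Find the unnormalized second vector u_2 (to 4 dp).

q_1 = w_1/‖w_1‖ = (-4, 3, -4, 2)/6.7082 = (-0.5963, 0.4472, -0.5963, 0.2981).
r_{12} = q_1·w_2 = -0.7454.
u_2 = w_2 + 0.7454·q_1 = (2.5556, -0.6667, -3.4444, -0.7778).

u_2 = (2.5556, -0.6667, -3.4444, -0.7778)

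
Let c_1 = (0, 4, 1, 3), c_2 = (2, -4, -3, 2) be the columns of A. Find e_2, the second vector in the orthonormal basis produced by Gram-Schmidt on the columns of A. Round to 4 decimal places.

c_1 = (0, 4, 1, 3); ‖c_1‖ = 5.0990, so e_1 = (0.0000, 0.7845, 0.1961, 0.5883).
e_1·c_2 = 0.0000·2 + 0.7845·(-4) + 0.1961·(-3) + 0.5883·2 = -2.5495.
u_2 = c_2 + 2.5495·e_1 = (2.0000, -2.0000, -2.5000, 3.5000).
‖u_2‖ = 5.1478, so e_2 = (0.3885, -0.3885, -0.4856, 0.6799).

e_2 = (0.3885, -0.3885, -0.4856, 0.6799)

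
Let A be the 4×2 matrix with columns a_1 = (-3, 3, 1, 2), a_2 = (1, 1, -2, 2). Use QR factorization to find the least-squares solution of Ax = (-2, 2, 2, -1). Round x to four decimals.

a_1 = (-3, 3, 1, 2); ‖a_1‖ = 4.7958, so q_1 = (-0.6255, 0.6255, 0.2085, 0.4170).
q_1·a_2 = (-0.6255)·1 + 0.6255·1 + 0.2085·(-2) + 0.4170·2 = 0.4170.
u_2 = a_2 − 0.4170·q_1 = (1.2609, 0.7391, -2.0870, 1.8261).
‖u_2‖ = 3.1347, so q_2 = (0.4022, 0.2358, -0.6658, 0.5825).
Qᵀb = (2.5022, -2.2470).
Back-substitute: x_2 = -2.2470/3.1347 = -0.7168.
x_1 = (2.5022 − 0.4170·(-0.7168))/4.7958 = 0.5841.

x = (0.5841, -0.7168)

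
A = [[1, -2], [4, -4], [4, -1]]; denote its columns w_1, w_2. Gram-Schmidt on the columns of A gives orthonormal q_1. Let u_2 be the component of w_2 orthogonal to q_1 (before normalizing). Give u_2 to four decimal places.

u_2 = (-1.3333, -1.3333, 1.6667)

q_1 = w_1/‖w_1‖ = (1, 4, 4)/5.7446 = (0.1741, 0.6963, 0.6963).
r_{12} = q_1·w_2 = -3.8297.
u_2 = w_2 + 3.8297·q_1 = (-1.3333, -1.3333, 1.6667).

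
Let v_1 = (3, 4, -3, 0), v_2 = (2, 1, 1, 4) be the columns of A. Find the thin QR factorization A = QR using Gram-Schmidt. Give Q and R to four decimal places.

q_1 = v_1/‖v_1‖ = (3, 4, -3, 0)/5.8310 = (0.5145, 0.6860, -0.5145, 0.0000).
r_{12} = q_1·v_2 = 1.2005.
u_2 = v_2 − 1.2005·q_1 = (1.3824, 0.1765, 1.6176, 4.0000).
‖u_2‖ = 4.5342, so q_2 = (0.3049, 0.0389, 0.3568, 0.8822).

Q = [[0.5145, 0.3049], [0.6860, 0.0389], [-0.5145, 0.3568], [0.0000, 0.8822]], R = [[5.8310, 1.2005], [0.0000, 4.5342]]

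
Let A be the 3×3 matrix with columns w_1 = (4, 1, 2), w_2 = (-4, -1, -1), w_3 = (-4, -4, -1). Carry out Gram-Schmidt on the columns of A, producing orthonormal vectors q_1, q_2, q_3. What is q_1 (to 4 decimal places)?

w_1 = (4, 1, 2); ‖w_1‖ = 4.5826, so q_1 = (0.8729, 0.2182, 0.4364).

q_1 = (0.8729, 0.2182, 0.4364)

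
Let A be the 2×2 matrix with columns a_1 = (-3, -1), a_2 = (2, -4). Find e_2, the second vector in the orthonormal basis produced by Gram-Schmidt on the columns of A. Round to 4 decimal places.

e_2 = (0.3162, -0.9487)

e_1 = a_1/‖a_1‖ = (-3, -1)/3.1623 = (-0.9487, -0.3162).
r_{12} = e_1·a_2 = -0.6325.
u_2 = a_2 + 0.6325·e_1 = (1.4000, -4.2000).
‖u_2‖ = 4.4272, so e_2 = (0.3162, -0.9487).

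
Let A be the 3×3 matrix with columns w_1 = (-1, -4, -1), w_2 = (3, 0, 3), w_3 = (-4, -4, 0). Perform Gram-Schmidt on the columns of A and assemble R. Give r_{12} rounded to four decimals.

r_{12} = -1.4142

e_1 = w_1/‖w_1‖ = (-1, -4, -1)/4.2426 = (-0.2357, -0.9428, -0.2357).
r_{12} = e_1·w_2 = -1.4142.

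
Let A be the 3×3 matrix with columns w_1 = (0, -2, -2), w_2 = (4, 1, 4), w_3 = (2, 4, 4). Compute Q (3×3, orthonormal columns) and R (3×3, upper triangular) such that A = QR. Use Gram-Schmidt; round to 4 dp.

Q = [[0.0000, 0.8835, 0.4685], [-0.7071, -0.3313, 0.6247], [-0.7071, 0.3313, -0.6247]], R = [[2.8284, -3.5355, -5.6569], [0.0000, 4.5277, 1.7669], [0.0000, 0.0000, 0.9370]]

w_1 = (0, -2, -2); ‖w_1‖ = 2.8284, so e_1 = (0.0000, -0.7071, -0.7071).
e_1·w_2 = 0.0000·4 + (-0.7071)·1 + (-0.7071)·4 = -3.5355.
u_2 = w_2 + 3.5355·e_1 = (4.0000, -1.5000, 1.5000).
‖u_2‖ = 4.5277, so e_2 = (0.8835, -0.3313, 0.3313).
e_1·w_3 = 0.0000·2 + (-0.7071)·4 + (-0.7071)·4 = -5.6569; e_2·w_3 = 0.8835·2 + (-0.3313)·4 + 0.3313·4 = 1.7669.
u_3 = w_3 + 5.6569·e_1 − 1.7669·e_2 = (0.4390, 0.5854, -0.5854).
‖u_3‖ = 0.9370, so e_3 = (0.4685, 0.6247, -0.6247).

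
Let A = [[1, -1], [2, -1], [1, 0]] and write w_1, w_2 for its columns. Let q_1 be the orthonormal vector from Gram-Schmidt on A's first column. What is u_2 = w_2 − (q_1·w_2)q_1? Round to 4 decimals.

u_2 = (-0.5000, 0.0000, 0.5000)

w_1 = (1, 2, 1); ‖w_1‖ = 2.4495, so q_1 = (0.4082, 0.8165, 0.4082).
q_1·w_2 = 0.4082·(-1) + 0.8165·(-1) + 0.4082·0 = -1.2247.
u_2 = w_2 + 1.2247·q_1 = (-0.5000, 0.0000, 0.5000).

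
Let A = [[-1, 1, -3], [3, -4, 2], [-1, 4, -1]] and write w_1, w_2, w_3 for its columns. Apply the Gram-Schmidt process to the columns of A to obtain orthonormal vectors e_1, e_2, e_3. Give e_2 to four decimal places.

e_1 = w_1/‖w_1‖ = (-1, 3, -1)/3.3166 = (-0.3015, 0.9045, -0.3015).
r_{12} = e_1·w_2 = -5.1257.
u_2 = w_2 + 5.1257·e_1 = (-0.5455, 0.6364, 2.4545).
‖u_2‖ = 2.5937, so e_2 = (-0.2103, 0.2453, 0.9463).

e_2 = (-0.2103, 0.2453, 0.9463)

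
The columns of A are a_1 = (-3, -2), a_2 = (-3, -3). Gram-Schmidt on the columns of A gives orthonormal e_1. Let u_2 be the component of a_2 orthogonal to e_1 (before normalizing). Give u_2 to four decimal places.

a_1 = (-3, -2); ‖a_1‖ = 3.6056, so e_1 = (-0.8321, -0.5547).
e_1·a_2 = (-0.8321)·(-3) + (-0.5547)·(-3) = 4.1603.
u_2 = a_2 − 4.1603·e_1 = (0.4615, -0.6923).

u_2 = (0.4615, -0.6923)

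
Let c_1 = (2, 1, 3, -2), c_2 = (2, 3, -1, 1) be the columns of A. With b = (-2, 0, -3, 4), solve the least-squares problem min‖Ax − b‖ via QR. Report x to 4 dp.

q_1 = c_1/‖c_1‖ = (2, 1, 3, -2)/4.2426 = (0.4714, 0.2357, 0.7071, -0.4714).
r_{12} = q_1·c_2 = 0.4714.
u_2 = c_2 − 0.4714·q_1 = (1.7778, 2.8889, -1.3333, 1.2222).
‖u_2‖ = 3.8442, so q_2 = (0.4625, 0.7515, -0.3468, 0.3179).
Qᵀb = (-4.9497, 1.3874).
Back-substitute: x_2 = 1.3874/3.8442 = 0.3609.
x_1 = (-4.9497 − 0.4714·0.3609)/4.2426 = -1.2068.

x = (-1.2068, 0.3609)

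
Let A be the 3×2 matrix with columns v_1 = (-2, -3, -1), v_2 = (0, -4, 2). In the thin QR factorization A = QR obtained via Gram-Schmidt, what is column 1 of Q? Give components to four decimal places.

e_1 = (-0.5345, -0.8018, -0.2673)

e_1 = v_1/‖v_1‖ = (-2, -3, -1)/3.7417 = (-0.5345, -0.8018, -0.2673).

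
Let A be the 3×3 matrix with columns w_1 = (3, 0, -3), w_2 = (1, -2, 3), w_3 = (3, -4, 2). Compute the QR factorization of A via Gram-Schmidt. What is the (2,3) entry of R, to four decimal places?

r_{23} = 5.1962

w_1 = (3, 0, -3); ‖w_1‖ = 4.2426, so q_1 = (0.7071, 0.0000, -0.7071).
q_1·w_2 = 0.7071·1 + 0.0000·(-2) + (-0.7071)·3 = -1.4142.
u_2 = w_2 + 1.4142·q_1 = (2.0000, -2.0000, 2.0000).
‖u_2‖ = 3.4641, so q_2 = (0.5774, -0.5774, 0.5774).
r_{23} = q_2·w_3 = 5.1962.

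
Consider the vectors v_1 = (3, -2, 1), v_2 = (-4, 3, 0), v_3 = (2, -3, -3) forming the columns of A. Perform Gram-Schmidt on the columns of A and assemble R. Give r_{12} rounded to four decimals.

v_1 = (3, -2, 1); ‖v_1‖ = 3.7417, so q_1 = (0.8018, -0.5345, 0.2673).
r_{12} = q_1·v_2 = -4.8107.

r_{12} = -4.8107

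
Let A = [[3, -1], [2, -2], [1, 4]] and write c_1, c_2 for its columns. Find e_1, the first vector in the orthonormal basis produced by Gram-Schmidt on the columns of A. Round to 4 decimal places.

e_1 = c_1/‖c_1‖ = (3, 2, 1)/3.7417 = (0.8018, 0.5345, 0.2673).

e_1 = (0.8018, 0.5345, 0.2673)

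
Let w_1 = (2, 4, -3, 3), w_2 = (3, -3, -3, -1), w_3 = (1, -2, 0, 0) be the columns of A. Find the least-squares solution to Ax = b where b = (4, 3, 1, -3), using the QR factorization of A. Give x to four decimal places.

w_1 = (2, 4, -3, 3); ‖w_1‖ = 6.1644, so e_1 = (0.3244, 0.6489, -0.4867, 0.4867).
e_1·w_2 = 0.3244·3 + 0.6489·(-3) + (-0.4867)·(-3) + 0.4867·(-1) = 0.0000.
u_2 = w_2 + 0.0000·e_1 = (3.0000, -3.0000, -3.0000, -1.0000).
‖u_2‖ = 5.2915, so e_2 = (0.5669, -0.5669, -0.5669, -0.1890).
e_1·w_3 = 0.3244·1 + 0.6489·(-2) + (-0.4867)·0 + 0.4867·0 = -0.9733; e_2·w_3 = 0.5669·1 + (-0.5669)·(-2) + (-0.5669)·0 + (-0.1890)·0 = 1.7008.
u_3 = w_3 + 0.9733·e_1 − 1.7008·e_2 = (0.3515, -0.4041, 0.4906, 0.7951).
‖u_3‖ = 1.0769, so e_3 = (0.3264, -0.3753, 0.4556, 0.7383).
Qᵀb = (1.2978, 0.5669, -1.5796).
Back-substitute: x_3 = -1.5796/1.0769 = -1.4668.
x_2 = (0.5669 − 1.7008·(-1.4668))/5.2915 = 0.5786.
x_1 = (1.2978 + 0.0000·0.5786 + 0.9733·(-1.4668))/6.1644 = -0.0211.

x = (-0.0211, 0.5786, -1.4668)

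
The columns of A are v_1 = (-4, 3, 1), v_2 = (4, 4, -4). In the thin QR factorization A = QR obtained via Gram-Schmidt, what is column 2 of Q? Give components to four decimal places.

q_1 = v_1/‖v_1‖ = (-4, 3, 1)/5.0990 = (-0.7845, 0.5883, 0.1961).
r_{12} = q_1·v_2 = -1.5689.
u_2 = v_2 + 1.5689·q_1 = (2.7692, 4.9231, -3.6923).
‖u_2‖ = 6.7482, so q_2 = (0.4104, 0.7295, -0.5472).

q_2 = (0.4104, 0.7295, -0.5472)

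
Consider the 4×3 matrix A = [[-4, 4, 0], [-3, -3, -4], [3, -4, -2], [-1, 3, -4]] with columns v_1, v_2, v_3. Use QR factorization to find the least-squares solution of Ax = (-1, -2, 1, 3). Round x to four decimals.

x = (0.7904, 0.5699, -0.5129)

v_1 = (-4, -3, 3, -1); ‖v_1‖ = 5.9161, so q_1 = (-0.6761, -0.5071, 0.5071, -0.1690).
q_1·v_2 = (-0.6761)·4 + (-0.5071)·(-3) + 0.5071·(-4) + (-0.1690)·3 = -3.7187.
u_2 = v_2 + 3.7187·q_1 = (1.4857, -4.8857, -2.1143, 2.3714).
‖u_2‖ = 6.0143, so q_2 = (0.2470, -0.8124, -0.3515, 0.3943).
q_1·v_3 = (-0.6761)·0 + (-0.5071)·(-4) + 0.5071·(-2) + (-0.1690)·(-4) = 1.6903; q_2·v_3 = 0.2470·0 + (-0.8124)·(-4) + (-0.3515)·(-2) + 0.3943·(-4) = 2.3753.
u_3 = v_3 − 1.6903·q_1 − 2.3753·q_2 = (0.5561, -1.2133, -2.0221, -4.6509).
‖u_3‖ = 5.2441, so q_3 = (0.1060, -0.2314, -0.3856, -0.8869).
Qᵀb = (1.6903, 2.2090, -2.6895).
Back-substitute: x_3 = -2.6895/5.2441 = -0.5129.
x_2 = (2.2090 − 2.3753·(-0.5129))/6.0143 = 0.5699.
x_1 = (1.6903 + 3.7187·0.5699 − 1.6903·(-0.5129))/5.9161 = 0.7904.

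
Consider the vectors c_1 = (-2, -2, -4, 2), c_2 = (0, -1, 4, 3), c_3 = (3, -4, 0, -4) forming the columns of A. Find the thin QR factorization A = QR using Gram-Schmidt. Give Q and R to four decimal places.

Q = [[-0.3780, -0.1173, 0.3910], [-0.3780, -0.3227, -0.8485], [-0.7559, 0.5867, 0.0524], [0.3780, 0.7334, -0.3527]], R = [[5.2915, -1.5119, -1.1339], [0.0000, 4.8697, -1.9948], [0.0000, 0.0000, 5.9779]]

c_1 = (-2, -2, -4, 2); ‖c_1‖ = 5.2915, so q_1 = (-0.3780, -0.3780, -0.7559, 0.3780).
q_1·c_2 = (-0.3780)·0 + (-0.3780)·(-1) + (-0.7559)·4 + 0.3780·3 = -1.5119.
u_2 = c_2 + 1.5119·q_1 = (-0.5714, -1.5714, 2.8571, 3.5714).
‖u_2‖ = 4.8697, so q_2 = (-0.1173, -0.3227, 0.5867, 0.7334).
q_1·c_3 = (-0.3780)·3 + (-0.3780)·(-4) + (-0.7559)·0 + 0.3780·(-4) = -1.1339; q_2·c_3 = (-0.1173)·3 + (-0.3227)·(-4) + 0.5867·0 + 0.7334·(-4) = -1.9948.
u_3 = c_3 + 1.1339·q_1 + 1.9948·q_2 = (2.3373, -5.0723, 0.3133, -2.1084).
‖u_3‖ = 5.9779, so q_3 = (0.3910, -0.8485, 0.0524, -0.3527).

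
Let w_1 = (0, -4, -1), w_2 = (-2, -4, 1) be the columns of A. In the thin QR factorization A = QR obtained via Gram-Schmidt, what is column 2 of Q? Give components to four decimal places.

q_2 = (-0.7177, -0.1689, 0.6755)

w_1 = (0, -4, -1); ‖w_1‖ = 4.1231, so q_1 = (0.0000, -0.9701, -0.2425).
q_1·w_2 = 0.0000·(-2) + (-0.9701)·(-4) + (-0.2425)·1 = 3.6380.
u_2 = w_2 − 3.6380·q_1 = (-2.0000, -0.4706, 1.8824).
‖u_2‖ = 2.7865, so q_2 = (-0.7177, -0.1689, 0.6755).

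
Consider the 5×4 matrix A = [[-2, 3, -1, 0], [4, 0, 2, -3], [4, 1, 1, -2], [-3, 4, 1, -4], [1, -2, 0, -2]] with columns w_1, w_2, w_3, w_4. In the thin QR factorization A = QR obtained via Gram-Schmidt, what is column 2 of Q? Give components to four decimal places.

q_2 = (0.4662, 0.2815, 0.4838, 0.5981, -0.3342)

w_1 = (-2, 4, 4, -3, 1); ‖w_1‖ = 6.7823, so q_1 = (-0.2949, 0.5898, 0.5898, -0.4423, 0.1474).
q_1·w_2 = (-0.2949)·3 + 0.5898·0 + 0.5898·1 + (-0.4423)·4 + 0.1474·(-2) = -2.3591.
u_2 = w_2 + 2.3591·q_1 = (2.3043, 1.3913, 2.3913, 2.9565, -1.6522).
‖u_2‖ = 4.9432, so q_2 = (0.4662, 0.2815, 0.4838, 0.5981, -0.3342).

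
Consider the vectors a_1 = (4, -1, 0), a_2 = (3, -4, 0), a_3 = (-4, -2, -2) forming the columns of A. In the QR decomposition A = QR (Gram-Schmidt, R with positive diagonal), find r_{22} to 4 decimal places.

r_{22} = 3.1530

a_1 = (4, -1, 0); ‖a_1‖ = 4.1231, so e_1 = (0.9701, -0.2425, 0.0000).
e_1·a_2 = 0.9701·3 + (-0.2425)·(-4) + 0.0000·0 = 3.8806.
u_2 = a_2 − 3.8806·e_1 = (-0.7647, -3.0588, 0.0000).
r_{22} = ‖u_2‖ = 3.1530.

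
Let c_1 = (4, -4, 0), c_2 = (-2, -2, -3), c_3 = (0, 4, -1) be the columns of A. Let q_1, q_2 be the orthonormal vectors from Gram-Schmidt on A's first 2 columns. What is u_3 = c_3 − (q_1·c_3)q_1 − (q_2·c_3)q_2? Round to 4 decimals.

u_3 = (1.4118, 1.4118, -1.8824)

c_1 = (4, -4, 0); ‖c_1‖ = 5.6569, so q_1 = (0.7071, -0.7071, 0.0000).
q_1·c_2 = 0.7071·(-2) + (-0.7071)·(-2) + 0.0000·(-3) = 0.0000.
u_2 = c_2 + 0.0000·q_1 = (-2.0000, -2.0000, -3.0000).
‖u_2‖ = 4.1231, so q_2 = (-0.4851, -0.4851, -0.7276).
q_1·c_3 = 0.7071·0 + (-0.7071)·4 + 0.0000·(-1) = -2.8284; q_2·c_3 = (-0.4851)·0 + (-0.4851)·4 + (-0.7276)·(-1) = -1.2127.
u_3 = c_3 + 2.8284·q_1 + 1.2127·q_2 = (1.4118, 1.4118, -1.8824).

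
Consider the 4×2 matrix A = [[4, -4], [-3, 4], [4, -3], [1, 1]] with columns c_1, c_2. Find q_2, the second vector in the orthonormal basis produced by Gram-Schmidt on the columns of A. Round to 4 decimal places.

c_1 = (4, -3, 4, 1); ‖c_1‖ = 6.4807, so q_1 = (0.6172, -0.4629, 0.6172, 0.1543).
q_1·c_2 = 0.6172·(-4) + (-0.4629)·4 + 0.6172·(-3) + 0.1543·1 = -6.0178.
u_2 = c_2 + 6.0178·q_1 = (-0.2857, 1.2143, 0.7143, 1.9286).
‖u_2‖ = 2.4054, so q_2 = (-0.1188, 0.5048, 0.2970, 0.8018).

q_2 = (-0.1188, 0.5048, 0.2970, 0.8018)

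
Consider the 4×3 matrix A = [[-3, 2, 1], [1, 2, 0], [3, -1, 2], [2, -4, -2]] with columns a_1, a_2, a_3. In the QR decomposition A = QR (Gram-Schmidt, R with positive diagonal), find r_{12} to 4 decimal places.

r_{12} = -3.1277

a_1 = (-3, 1, 3, 2); ‖a_1‖ = 4.7958, so e_1 = (-0.6255, 0.2085, 0.6255, 0.4170).
r_{12} = e_1·a_2 = -3.1277.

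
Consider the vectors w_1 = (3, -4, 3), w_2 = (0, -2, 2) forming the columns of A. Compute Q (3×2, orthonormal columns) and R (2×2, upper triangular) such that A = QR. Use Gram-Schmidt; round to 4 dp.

Q = [[0.5145, -0.8262], [-0.6860, -0.2361], [0.5145, 0.5115]], R = [[5.8310, 2.4010], [0.0000, 1.4951]]

w_1 = (3, -4, 3); ‖w_1‖ = 5.8310, so q_1 = (0.5145, -0.6860, 0.5145).
q_1·w_2 = 0.5145·0 + (-0.6860)·(-2) + 0.5145·2 = 2.4010.
u_2 = w_2 − 2.4010·q_1 = (-1.2353, -0.3529, 0.7647).
‖u_2‖ = 1.4951, so q_2 = (-0.8262, -0.2361, 0.5115).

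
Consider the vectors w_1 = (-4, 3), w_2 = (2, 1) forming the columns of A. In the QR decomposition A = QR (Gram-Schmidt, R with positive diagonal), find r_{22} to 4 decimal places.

q_1 = w_1/‖w_1‖ = (-4, 3)/5.0000 = (-0.8000, 0.6000).
r_{12} = q_1·w_2 = -1.0000.
u_2 = w_2 + 1.0000·q_1 = (1.2000, 1.6000).
r_{22} = ‖u_2‖ = 2.0000.

r_{22} = 2.0000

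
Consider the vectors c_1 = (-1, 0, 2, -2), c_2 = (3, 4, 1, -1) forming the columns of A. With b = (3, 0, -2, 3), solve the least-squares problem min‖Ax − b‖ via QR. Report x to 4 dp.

x = (-1.4669, 0.2025)

c_1 = (-1, 0, 2, -2); ‖c_1‖ = 3.0000, so e_1 = (-0.3333, 0.0000, 0.6667, -0.6667).
e_1·c_2 = (-0.3333)·3 + 0.0000·4 + 0.6667·1 + (-0.6667)·(-1) = 0.3333.
u_2 = c_2 − 0.3333·e_1 = (3.1111, 4.0000, 0.7778, -0.7778).
‖u_2‖ = 5.1854, so e_2 = (0.6000, 0.7714, 0.1500, -0.1500).
Qᵀb = (-4.3333, 1.0499).
Back-substitute: x_2 = 1.0499/5.1854 = 0.2025.
x_1 = (-4.3333 − 0.3333·0.2025)/3.0000 = -1.4669.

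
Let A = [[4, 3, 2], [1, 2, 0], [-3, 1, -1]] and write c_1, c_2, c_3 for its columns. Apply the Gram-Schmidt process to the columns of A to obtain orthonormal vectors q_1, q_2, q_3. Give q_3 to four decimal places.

q_3 = (0.4491, -0.8340, 0.3208)

c_1 = (4, 1, -3); ‖c_1‖ = 5.0990, so q_1 = (0.7845, 0.1961, -0.5883).
q_1·c_2 = 0.7845·3 + 0.1961·2 + (-0.5883)·1 = 2.1573.
u_2 = c_2 − 2.1573·q_1 = (1.3077, 1.5769, 2.2692).
‖u_2‖ = 3.0571, so q_2 = (0.4277, 0.5158, 0.7423).
q_1·c_3 = 0.7845·2 + 0.1961·0 + (-0.5883)·(-1) = 2.1573; q_2·c_3 = 0.4277·2 + 0.5158·0 + 0.7423·(-1) = 0.1132.
u_3 = c_3 − 2.1573·q_1 − 0.1132·q_2 = (0.2593, -0.4815, 0.1852).
‖u_3‖ = 0.5774, so q_3 = (0.4491, -0.8340, 0.3208).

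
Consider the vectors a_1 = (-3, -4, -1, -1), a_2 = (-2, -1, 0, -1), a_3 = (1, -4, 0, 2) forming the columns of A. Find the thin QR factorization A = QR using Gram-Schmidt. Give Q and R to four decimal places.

Q = [[-0.5774, -0.6312, -0.0403], [-0.7698, 0.5109, -0.2823], [-0.1925, 0.3306, 0.8871], [-0.1925, -0.4809, 0.3629]], R = [[5.1962, 2.1170, 2.1170], [0.0000, 1.2323, -3.6367], [0.0000, 0.0000, 1.8146]]

a_1 = (-3, -4, -1, -1); ‖a_1‖ = 5.1962, so e_1 = (-0.5774, -0.7698, -0.1925, -0.1925).
e_1·a_2 = (-0.5774)·(-2) + (-0.7698)·(-1) + (-0.1925)·0 + (-0.1925)·(-1) = 2.1170.
u_2 = a_2 − 2.1170·e_1 = (-0.7778, 0.6296, 0.4074, -0.5926).
‖u_2‖ = 1.2323, so e_2 = (-0.6312, 0.5109, 0.3306, -0.4809).
e_1·a_3 = (-0.5774)·1 + (-0.7698)·(-4) + (-0.1925)·0 + (-0.1925)·2 = 2.1170; e_2·a_3 = (-0.6312)·1 + 0.5109·(-4) + 0.3306·0 + (-0.4809)·2 = -3.6367.
u_3 = a_3 − 2.1170·e_1 + 3.6367·e_2 = (-0.0732, -0.5122, 1.6098, 0.6585).
‖u_3‖ = 1.8146, so e_3 = (-0.0403, -0.2823, 0.8871, 0.3629).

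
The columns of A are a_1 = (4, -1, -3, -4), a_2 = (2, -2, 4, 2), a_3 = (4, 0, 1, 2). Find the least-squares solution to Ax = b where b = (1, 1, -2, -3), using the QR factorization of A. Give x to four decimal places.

x = (0.4308, -0.3164, -0.0520)

a_1 = (4, -1, -3, -4); ‖a_1‖ = 6.4807, so q_1 = (0.6172, -0.1543, -0.4629, -0.6172).
q_1·a_2 = 0.6172·2 + (-0.1543)·(-2) + (-0.4629)·4 + (-0.6172)·2 = -1.5430.
u_2 = a_2 + 1.5430·q_1 = (2.9524, -2.2381, 3.2857, 1.0476).
‖u_2‖ = 5.0615, so q_2 = (0.5833, -0.4422, 0.6492, 0.2070).
q_1·a_3 = 0.6172·4 + (-0.1543)·0 + (-0.4629)·1 + (-0.6172)·2 = 0.7715; q_2·a_3 = 0.5833·4 + (-0.4422)·0 + 0.6492·1 + 0.2070·2 = 3.3963.
u_3 = a_3 − 0.7715·q_1 − 3.3963·q_2 = (1.5428, 1.6208, -0.8476, 1.7732).
‖u_3‖ = 2.9782, so q_3 = (0.5180, 0.5442, -0.2846, 0.5954).
Qᵀb = (3.2404, -1.7781, -0.1548).
Back-substitute: x_3 = -0.1548/2.9782 = -0.0520.
x_2 = (-1.7781 − 3.3963·(-0.0520))/5.0615 = -0.3164.
x_1 = (3.2404 + 1.5430·(-0.3164) − 0.7715·(-0.0520))/6.4807 = 0.4308.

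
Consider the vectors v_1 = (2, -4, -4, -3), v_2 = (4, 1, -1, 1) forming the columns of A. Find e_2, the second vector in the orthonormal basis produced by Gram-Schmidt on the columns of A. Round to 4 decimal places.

e_2 = (0.8796, 0.3363, -0.1294, 0.3105)

v_1 = (2, -4, -4, -3); ‖v_1‖ = 6.7082, so e_1 = (0.2981, -0.5963, -0.5963, -0.4472).
e_1·v_2 = 0.2981·4 + (-0.5963)·1 + (-0.5963)·(-1) + (-0.4472)·1 = 0.7454.
u_2 = v_2 − 0.7454·e_1 = (3.7778, 1.4444, -0.5556, 1.3333).
‖u_2‖ = 4.2947, so e_2 = (0.8796, 0.3363, -0.1294, 0.3105).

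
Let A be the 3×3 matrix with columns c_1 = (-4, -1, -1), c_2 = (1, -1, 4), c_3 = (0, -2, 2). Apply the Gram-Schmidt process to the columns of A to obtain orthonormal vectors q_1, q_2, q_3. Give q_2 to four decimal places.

c_1 = (-4, -1, -1); ‖c_1‖ = 4.2426, so q_1 = (-0.9428, -0.2357, -0.2357).
q_1·c_2 = (-0.9428)·1 + (-0.2357)·(-1) + (-0.2357)·4 = -1.6499.
u_2 = c_2 + 1.6499·q_1 = (-0.5556, -1.3889, 3.6111).
‖u_2‖ = 3.9087, so q_2 = (-0.1421, -0.3553, 0.9239).

q_2 = (-0.1421, -0.3553, 0.9239)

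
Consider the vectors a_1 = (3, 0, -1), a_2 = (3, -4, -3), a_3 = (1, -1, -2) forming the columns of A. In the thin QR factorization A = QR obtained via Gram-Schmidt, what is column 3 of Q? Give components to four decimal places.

a_1 = (3, 0, -1); ‖a_1‖ = 3.1623, so e_1 = (0.9487, 0.0000, -0.3162).
e_1·a_2 = 0.9487·3 + 0.0000·(-4) + (-0.3162)·(-3) = 3.7947.
u_2 = a_2 − 3.7947·e_1 = (-0.6000, -4.0000, -1.8000).
‖u_2‖ = 4.4272, so e_2 = (-0.1355, -0.9035, -0.4066).
e_1·a_3 = 0.9487·1 + 0.0000·(-1) + (-0.3162)·(-2) = 1.5811; e_2·a_3 = (-0.1355)·1 + (-0.9035)·(-1) + (-0.4066)·(-2) = 1.5811.
u_3 = a_3 − 1.5811·e_1 − 1.5811·e_2 = (-0.2857, 0.4286, -0.8571).
‖u_3‖ = 1.0000, so e_3 = (-0.2857, 0.4286, -0.8571).

e_3 = (-0.2857, 0.4286, -0.8571)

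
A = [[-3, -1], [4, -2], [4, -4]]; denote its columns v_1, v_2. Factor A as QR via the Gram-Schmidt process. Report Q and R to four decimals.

v_1 = (-3, 4, 4); ‖v_1‖ = 6.4031, so e_1 = (-0.4685, 0.6247, 0.6247).
e_1·v_2 = (-0.4685)·(-1) + 0.6247·(-2) + 0.6247·(-4) = -3.2796.
u_2 = v_2 + 3.2796·e_1 = (-2.5366, 0.0488, -1.9512).
‖u_2‖ = 3.2006, so e_2 = (-0.7925, 0.0152, -0.6096).

Q = [[-0.4685, -0.7925], [0.6247, 0.0152], [0.6247, -0.6096]], R = [[6.4031, -3.2796], [0.0000, 3.2006]]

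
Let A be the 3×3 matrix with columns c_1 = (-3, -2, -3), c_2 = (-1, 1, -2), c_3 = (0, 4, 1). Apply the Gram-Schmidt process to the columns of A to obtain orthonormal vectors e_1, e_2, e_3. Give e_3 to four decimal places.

c_1 = (-3, -2, -3); ‖c_1‖ = 4.6904, so e_1 = (-0.6396, -0.4264, -0.6396).
e_1·c_2 = (-0.6396)·(-1) + (-0.4264)·1 + (-0.6396)·(-2) = 1.4924.
u_2 = c_2 − 1.4924·e_1 = (-0.0455, 1.6364, -1.0455).
‖u_2‖ = 1.9424, so e_2 = (-0.0234, 0.8425, -0.5382).
e_1·c_3 = (-0.6396)·0 + (-0.4264)·4 + (-0.6396)·1 = -2.3452; e_2·c_3 = (-0.0234)·0 + 0.8425·4 + (-0.5382)·1 = 2.8316.
u_3 = c_3 + 2.3452·e_1 − 2.8316·e_2 = (-1.4337, 0.6145, 1.0241).
‖u_3‖ = 1.8660, so e_3 = (-0.7683, 0.3293, 0.5488).

e_3 = (-0.7683, 0.3293, 0.5488)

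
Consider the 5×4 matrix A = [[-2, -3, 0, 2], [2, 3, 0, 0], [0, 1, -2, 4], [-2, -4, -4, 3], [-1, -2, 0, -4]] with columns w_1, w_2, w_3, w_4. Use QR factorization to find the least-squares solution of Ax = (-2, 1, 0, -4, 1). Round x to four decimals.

q_1 = w_1/‖w_1‖ = (-2, 2, 0, -2, -1)/3.6056 = (-0.5547, 0.5547, 0.0000, -0.5547, -0.2774).
r_{12} = q_1·w_2 = 6.1017.
u_2 = w_2 − 6.1017·q_1 = (0.3846, -0.3846, 1.0000, -0.6154, -0.3077).
‖u_2‖ = 1.3301, so q_2 = (0.2892, -0.2892, 0.7518, -0.4627, -0.2313).
r_{13} = q_1·w_3 = 2.2188; r_{23} = q_2·w_3 = 0.3470.
u_3 = w_3 − 2.2188·q_1 − 0.3470·q_2 = (1.1304, -1.1304, -2.2609, -2.6087, 0.6957).
‖u_3‖ = 3.8674, so q_3 = (0.2923, -0.2923, -0.5846, -0.6745, 0.1799).
r_{14} = q_1·w_4 = -1.6641; r_{24} = q_2·w_4 = 3.1229; r_{34} = q_3·w_4 = -4.4969.
u_4 = w_4 + 1.6641·q_1 − 3.1229·q_2 + 4.4969·q_3 = (1.4884, 0.5116, -0.9767, 0.4884, -2.9302).
‖u_4‖ = 3.5008, so q_4 = (0.4251, 0.1461, -0.2790, 0.1395, -0.8370).
Qᵀb = (3.6056, 0.7518, 2.0011, -2.0992).
Back-substitute: x_4 = -2.0992/3.5008 = -0.5996.
x_3 = (2.0011 + 4.4969·(-0.5996))/3.8674 = -0.1798.
x_2 = (0.7518 − 0.3470·(-0.1798) − 3.1229·(-0.5996))/1.3301 = 2.0199.
x_1 = (3.6056 − 6.1017·2.0199 − 2.2188·(-0.1798) + 1.6641·(-0.5996))/3.6056 = -2.5844.

x = (-2.5844, 2.0199, -0.1798, -0.5996)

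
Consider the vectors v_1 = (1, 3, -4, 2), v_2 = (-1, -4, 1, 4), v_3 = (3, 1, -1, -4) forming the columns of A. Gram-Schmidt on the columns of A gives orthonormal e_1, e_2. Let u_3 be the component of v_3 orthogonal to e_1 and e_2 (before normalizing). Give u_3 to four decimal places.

e_1 = v_1/‖v_1‖ = (1, 3, -4, 2)/5.4772 = (0.1826, 0.5477, -0.7303, 0.3651).
r_{12} = e_1·v_2 = -1.6432.
u_2 = v_2 + 1.6432·e_1 = (-0.7000, -3.1000, -0.2000, 4.6000).
‖u_2‖ = 5.5946, so e_2 = (-0.1251, -0.5541, -0.0357, 0.8222).
r_{13} = e_1·v_3 = 0.3651; r_{23} = e_2·v_3 = -4.1826.
u_3 = v_3 − 0.3651·e_1 + 4.1826·e_2 = (2.4100, -1.5176, -0.8829, -0.6944).

u_3 = (2.4100, -1.5176, -0.8829, -0.6944)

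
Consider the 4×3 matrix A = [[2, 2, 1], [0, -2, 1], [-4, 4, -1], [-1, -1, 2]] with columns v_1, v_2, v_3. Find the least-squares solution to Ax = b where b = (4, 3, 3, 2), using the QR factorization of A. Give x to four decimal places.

v_1 = (2, 0, -4, -1); ‖v_1‖ = 4.5826, so e_1 = (0.4364, 0.0000, -0.8729, -0.2182).
e_1·v_2 = 0.4364·2 + 0.0000·(-2) + (-0.8729)·4 + (-0.2182)·(-1) = -2.4004.
u_2 = v_2 + 2.4004·e_1 = (3.0476, -2.0000, 1.9048, -1.5238).
‖u_2‖ = 4.3861, so e_2 = (0.6948, -0.4560, 0.4343, -0.3474).
e_1·v_3 = 0.4364·1 + 0.0000·1 + (-0.8729)·(-1) + (-0.2182)·2 = 0.8729; e_2·v_3 = 0.6948·1 + (-0.4560)·1 + 0.4343·(-1) + (-0.3474)·2 = -0.8903.
u_3 = v_3 − 0.8729·e_1 + 0.8903·e_2 = (1.2376, 0.5941, 0.1485, 1.8812).
‖u_3‖ = 2.3336, so e_3 = (0.5304, 0.2546, 0.0636, 0.8061).
Qᵀb = (-1.3093, 2.0194, 4.6884).
Back-substitute: x_3 = 4.6884/2.3336 = 2.0091.
x_2 = (2.0194 + 0.8903·2.0091)/4.3861 = 0.8682.
x_1 = (-1.3093 + 2.4004·0.8682 − 0.8729·2.0091)/4.5826 = -0.2136.

x = (-0.2136, 0.8682, 2.0091)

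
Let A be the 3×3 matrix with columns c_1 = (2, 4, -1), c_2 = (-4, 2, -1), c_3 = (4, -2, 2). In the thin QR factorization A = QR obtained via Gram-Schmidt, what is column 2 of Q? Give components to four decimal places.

e_2 = (-0.8947, 0.3953, -0.2081)

e_1 = c_1/‖c_1‖ = (2, 4, -1)/4.5826 = (0.4364, 0.8729, -0.2182).
r_{12} = e_1·c_2 = 0.2182.
u_2 = c_2 − 0.2182·e_1 = (-4.0952, 1.8095, -0.9524).
‖u_2‖ = 4.5774, so e_2 = (-0.8947, 0.3953, -0.2081).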